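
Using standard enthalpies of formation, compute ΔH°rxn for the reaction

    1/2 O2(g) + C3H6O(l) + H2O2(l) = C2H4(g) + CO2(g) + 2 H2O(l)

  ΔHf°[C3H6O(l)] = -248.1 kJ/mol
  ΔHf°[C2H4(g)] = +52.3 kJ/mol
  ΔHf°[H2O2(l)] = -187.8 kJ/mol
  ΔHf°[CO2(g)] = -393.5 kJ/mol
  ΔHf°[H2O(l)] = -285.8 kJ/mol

ΔH°rxn = -476.9 kJ/mol

Products: 1·(+52.3) + 1·(-393.5) + 2·(-285.8) = -912.8
Reactants: 1/2·(+0.0) + 1·(-248.1) + 1·(-187.8) = -435.9
ΔH°rxn = (-912.8) − (-435.9) = -476.9 kJ/mol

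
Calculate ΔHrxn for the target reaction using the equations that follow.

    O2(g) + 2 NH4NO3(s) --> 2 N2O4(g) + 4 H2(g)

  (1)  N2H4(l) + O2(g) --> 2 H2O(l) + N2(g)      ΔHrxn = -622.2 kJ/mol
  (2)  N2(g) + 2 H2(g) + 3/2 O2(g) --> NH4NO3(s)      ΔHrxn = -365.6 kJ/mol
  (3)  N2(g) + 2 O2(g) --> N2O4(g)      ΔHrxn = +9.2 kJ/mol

(1): not needed (H2O(l) appears nowhere else).
(2) reversed and × 2 (reverse to put NH4NO3(s) on the reactant side; ×2 to match 2 NH4NO3(s) in the target): (-2)·(-365.6) = +731.2 kJ/mol
(3) × 2 (×2 to match 2 N2O4(g) in the target): (2)·(+9.2) = +18.4 kJ/mol
By Hess's law, ΔHrxn = (+731.2) + (+18.4) = 749.6 kJ/mol

ΔHrxn = 749.6 kJ/mol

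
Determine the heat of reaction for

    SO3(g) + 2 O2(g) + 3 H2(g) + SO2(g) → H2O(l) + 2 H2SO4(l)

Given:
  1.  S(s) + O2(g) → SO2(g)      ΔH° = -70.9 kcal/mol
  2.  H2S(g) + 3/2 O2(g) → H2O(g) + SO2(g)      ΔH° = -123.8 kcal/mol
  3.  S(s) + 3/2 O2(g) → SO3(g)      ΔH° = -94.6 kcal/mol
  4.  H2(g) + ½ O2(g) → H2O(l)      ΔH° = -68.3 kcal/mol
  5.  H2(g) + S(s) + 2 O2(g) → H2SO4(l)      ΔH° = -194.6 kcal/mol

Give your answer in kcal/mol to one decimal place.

eq. 1 reversed: +70.9 kcal/mol
eq. 2: not needed.
eq. 3 reversed: +94.6 kcal/mol
eq. 4 as written: -68.3 kcal/mol
eq. 5 × 2: (2)·(-194.6) = -389.2 kcal/mol
Combining the equations, ΔH° = (-1)·(-70.9) + (-1)·(-94.6) + (1)·(-68.3) + (2)·(-194.6) = -292.0 kcal/mol

ΔH° = -292.0 kcal/mol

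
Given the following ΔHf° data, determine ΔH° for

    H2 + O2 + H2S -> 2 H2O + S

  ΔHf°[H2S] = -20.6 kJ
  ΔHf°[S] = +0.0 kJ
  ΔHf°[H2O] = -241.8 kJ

ΔH° = -463.0 kJ

ΔH°rxn = Σ nΔHf°(products) − Σ nΔHf°(reactants).
Products: 2·(-241.8) + 1·(+0.0) = -483.6
Reactants: 1·(+0.0) + 1·(+0.0) + 1·(-20.6) = -20.6
ΔH° = (-483.6) − (-20.6) = -463.0 kJ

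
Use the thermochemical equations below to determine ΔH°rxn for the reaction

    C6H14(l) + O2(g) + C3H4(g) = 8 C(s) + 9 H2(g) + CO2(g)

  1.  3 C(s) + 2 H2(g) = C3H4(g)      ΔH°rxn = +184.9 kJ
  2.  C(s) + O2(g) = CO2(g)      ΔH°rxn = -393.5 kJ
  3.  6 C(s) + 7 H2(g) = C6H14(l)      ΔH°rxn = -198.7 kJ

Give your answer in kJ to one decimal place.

ΔH°rxn = -379.7 kJ

eq. 1 reversed: -184.9 kJ
eq. 2 as written: -393.5 kJ
eq. 3 reversed: +198.7 kJ
ΔH°rxn = (-184.9) + (-393.5) + (+198.7) = -379.7 kJ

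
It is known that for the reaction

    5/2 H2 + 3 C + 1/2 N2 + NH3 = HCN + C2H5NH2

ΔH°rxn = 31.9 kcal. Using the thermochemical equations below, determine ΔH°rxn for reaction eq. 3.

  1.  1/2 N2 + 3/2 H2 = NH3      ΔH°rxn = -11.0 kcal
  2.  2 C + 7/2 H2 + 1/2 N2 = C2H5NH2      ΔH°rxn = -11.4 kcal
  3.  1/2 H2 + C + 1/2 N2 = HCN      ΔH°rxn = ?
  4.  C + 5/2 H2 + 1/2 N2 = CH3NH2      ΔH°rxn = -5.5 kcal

ΔH°rxn = 32.3 kcal

eq. 1 reversed (NH3 must end up as a reactant): +11.0 kcal
eq. 2 as written (C2H5NH2 already on the product side): -11.4 kcal
eq. 3 as written (HCN already on the product side): contributes x
eq. 4: not needed (CH3NH2 appears nowhere else).
+31.9 = (+11.0) + (-11.4) + x
x = (+31.9 − (-0.4)) / (1) = 32.3 kcal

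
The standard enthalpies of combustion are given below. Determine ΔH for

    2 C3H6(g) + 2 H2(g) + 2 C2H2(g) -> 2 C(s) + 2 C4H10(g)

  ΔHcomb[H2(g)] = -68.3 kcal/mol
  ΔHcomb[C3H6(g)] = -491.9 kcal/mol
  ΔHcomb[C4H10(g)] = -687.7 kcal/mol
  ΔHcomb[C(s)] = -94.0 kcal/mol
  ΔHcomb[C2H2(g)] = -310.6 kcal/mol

ΔH = -178.2 kcal/mol

Using ΔH = Σ nΔHc°(reactants) − Σ nΔHc°(products):
= [2·(-491.9) + 2·(-68.3) + 2·(-310.6)] − [2·(-94.0) + 2·(-687.7)]
= -178.2 kcal/mol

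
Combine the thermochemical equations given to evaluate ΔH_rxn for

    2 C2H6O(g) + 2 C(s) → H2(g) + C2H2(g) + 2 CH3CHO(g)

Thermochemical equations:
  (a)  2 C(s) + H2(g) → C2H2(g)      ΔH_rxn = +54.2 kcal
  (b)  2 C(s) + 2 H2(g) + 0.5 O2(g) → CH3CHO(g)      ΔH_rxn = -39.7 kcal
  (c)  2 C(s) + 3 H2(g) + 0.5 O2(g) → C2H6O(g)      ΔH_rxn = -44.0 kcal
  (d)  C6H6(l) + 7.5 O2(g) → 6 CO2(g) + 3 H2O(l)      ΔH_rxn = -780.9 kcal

(a) as written: +54.2 kcal
(b) × 2: (2)·(-39.7) = -79.4 kcal
(c) reversed and × 2: (-2)·(-44.0) = +88.0 kcal
(d): not needed.
Summing the manipulated equations, ΔH_rxn = (+54.2) + (-79.4) + (+88.0) = 62.8 kcal

ΔH_rxn = 62.8 kcal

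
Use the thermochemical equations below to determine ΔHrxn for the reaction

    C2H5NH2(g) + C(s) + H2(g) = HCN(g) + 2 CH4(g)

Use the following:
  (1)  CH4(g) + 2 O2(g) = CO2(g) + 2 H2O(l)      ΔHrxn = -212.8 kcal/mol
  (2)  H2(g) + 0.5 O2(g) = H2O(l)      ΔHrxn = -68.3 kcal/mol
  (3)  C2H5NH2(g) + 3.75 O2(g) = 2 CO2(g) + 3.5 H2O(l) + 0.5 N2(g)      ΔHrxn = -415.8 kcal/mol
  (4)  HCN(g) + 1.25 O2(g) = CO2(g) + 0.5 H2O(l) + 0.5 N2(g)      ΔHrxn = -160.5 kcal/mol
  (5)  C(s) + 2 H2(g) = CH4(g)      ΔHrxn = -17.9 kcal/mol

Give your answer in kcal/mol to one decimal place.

ΔHrxn = 7.9 kcal/mol

(1) reversed: +212.8 kcal/mol
(2) reversed: +68.3 kcal/mol
(3) as written (C2H5NH2(g) already on the reactant side): -415.8 kcal/mol
(4) reversed (HCN(g) must end up as a product): +160.5 kcal/mol
(5) as written (C(s) already on the reactant side): -17.9 kcal/mol
Summing the manipulated equations, ΔHrxn = (+212.8) + (+68.3) + (-415.8) + (+160.5) + (-17.9) = 7.9 kcal/mol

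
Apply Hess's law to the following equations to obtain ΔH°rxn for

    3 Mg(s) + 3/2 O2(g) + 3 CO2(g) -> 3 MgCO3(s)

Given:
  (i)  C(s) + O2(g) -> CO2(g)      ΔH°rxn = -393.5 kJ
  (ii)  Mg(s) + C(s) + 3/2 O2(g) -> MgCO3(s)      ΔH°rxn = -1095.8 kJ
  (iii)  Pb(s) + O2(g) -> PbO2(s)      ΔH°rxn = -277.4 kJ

ΔH°rxn = -2106.9 kJ

(i) reversed and × 3 (reverse to put CO2(g) on the reactant side; scale by 3 for the 3 CO2(g)): (-3)·(-393.5) = +1180.5 kJ
(ii) × 3 (scale by 3 for the 3 MgCO3(s)): (3)·(-1095.8) = -3287.4 kJ
(iii): not needed (PbO2(s) appears nowhere else).
By Hess's law, ΔH°rxn = (-3)·(-393.5) + (3)·(-1095.8) = -2106.9 kJ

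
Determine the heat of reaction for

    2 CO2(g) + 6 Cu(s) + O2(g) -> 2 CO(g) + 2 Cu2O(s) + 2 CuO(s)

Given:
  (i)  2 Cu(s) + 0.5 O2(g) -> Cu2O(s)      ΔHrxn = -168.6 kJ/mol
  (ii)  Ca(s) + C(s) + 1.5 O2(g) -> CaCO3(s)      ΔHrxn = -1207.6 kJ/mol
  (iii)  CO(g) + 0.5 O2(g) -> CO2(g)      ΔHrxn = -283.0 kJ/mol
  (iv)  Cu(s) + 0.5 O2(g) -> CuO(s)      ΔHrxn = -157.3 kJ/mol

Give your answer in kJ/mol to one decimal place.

(i) × 2 (scale by 2 for the 2 Cu2O(s)): (2)·(-168.6) = -337.2 kJ/mol
(ii): not needed (C(s) appears nowhere else).
(iii) reversed and × 2 (reverse to put CO(g) on the product side; ×2 to match 2 CO(g) in the target): (-2)·(-283.0) = +566.0 kJ/mol
(iv) × 2 (×2 to match 2 CuO(s) in the target): (2)·(-157.3) = -314.6 kJ/mol
Since enthalpy is a state function, ΔHrxn = (-337.2) + (+566.0) + (-314.6) = -85.8 kJ/mol

ΔHrxn = -85.8 kJ/mol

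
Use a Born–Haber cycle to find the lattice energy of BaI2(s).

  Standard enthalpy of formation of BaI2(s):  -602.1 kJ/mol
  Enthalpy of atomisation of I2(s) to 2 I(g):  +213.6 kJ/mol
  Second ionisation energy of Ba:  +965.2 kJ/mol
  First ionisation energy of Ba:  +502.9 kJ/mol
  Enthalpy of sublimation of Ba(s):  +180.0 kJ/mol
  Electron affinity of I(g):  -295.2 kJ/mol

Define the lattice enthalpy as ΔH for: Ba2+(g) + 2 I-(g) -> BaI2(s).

U = -1873.4 kJ/mol

ΔHf° = 1·ΔHsub + 1·(ΣIE) + 1·D(I2) + 2·EA + U
-602.1 = 1·(+180.0) + 1·(+1468.1) + 1·(+213.6) + 2·(-295.2) + U
U = -602.1 − (+1271.3) = -1873.4 kJ/mol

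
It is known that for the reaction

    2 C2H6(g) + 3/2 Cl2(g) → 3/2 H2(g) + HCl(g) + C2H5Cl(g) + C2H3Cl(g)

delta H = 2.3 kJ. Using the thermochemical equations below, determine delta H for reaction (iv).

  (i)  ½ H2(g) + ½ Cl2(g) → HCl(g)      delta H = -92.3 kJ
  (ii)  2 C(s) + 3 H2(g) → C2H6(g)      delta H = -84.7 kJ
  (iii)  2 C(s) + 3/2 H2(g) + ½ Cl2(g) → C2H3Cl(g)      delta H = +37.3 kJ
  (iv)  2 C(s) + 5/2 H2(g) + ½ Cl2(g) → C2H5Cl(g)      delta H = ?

delta H = -112.1 kJ

(i) as written (HCl(g) already on the product side): -92.3 kJ
(ii) reversed and × 2 (C2H6(g) must end up as a reactant; scale by 2 for the 2 C2H6(g)): (-2)·(-84.7) = +169.4 kJ
(iii) as written (C2H3Cl(g) already on the product side): +37.3 kJ
(iv) as written (C2H5Cl(g) already on the product side): contributes x
+2.3 = (-92.3) + (+169.4) + (+37.3) + x
x = (+2.3 − (+114.4)) / (1) = -112.1 kJ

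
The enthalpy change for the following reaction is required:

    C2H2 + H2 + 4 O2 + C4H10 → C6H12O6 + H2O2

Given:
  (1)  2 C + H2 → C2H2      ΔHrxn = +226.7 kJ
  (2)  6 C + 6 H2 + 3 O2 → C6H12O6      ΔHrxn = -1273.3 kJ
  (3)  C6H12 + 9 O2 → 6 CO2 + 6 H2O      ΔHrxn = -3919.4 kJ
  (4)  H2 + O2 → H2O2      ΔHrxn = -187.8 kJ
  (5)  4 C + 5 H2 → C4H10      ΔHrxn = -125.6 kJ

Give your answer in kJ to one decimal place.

(1) reversed (C2H2 must end up as a reactant): -226.7 kJ
(2) as written (C6H12O6 already on the product side): -1273.3 kJ
(3): not needed (H2O appears nowhere else).
(4) as written (H2O2 already on the product side): -187.8 kJ
(5) reversed (C4H10 must end up as a reactant): +125.6 kJ
ΔHrxn = (-1)·(+226.7) + (1)·(-1273.3) + (1)·(-187.8) + (-1)·(-125.6) = -1562.2 kJ

ΔHrxn = -1562.2 kJ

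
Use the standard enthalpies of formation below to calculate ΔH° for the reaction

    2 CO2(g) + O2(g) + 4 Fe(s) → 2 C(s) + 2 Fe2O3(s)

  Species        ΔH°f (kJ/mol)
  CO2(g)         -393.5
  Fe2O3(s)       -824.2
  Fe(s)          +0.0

ΔH° = -861.4 kJ/mol

ΔH°rxn = Σ nΔHf°(products) − Σ nΔHf°(reactants).
Products: 2·(+0.0) + 2·(-824.2) = -1648.4
Reactants: 2·(-393.5) + 1·(+0.0) + 4·(+0.0) = -787.0
ΔH° = (-1648.4) − (-787.0) = -861.4 kJ/mol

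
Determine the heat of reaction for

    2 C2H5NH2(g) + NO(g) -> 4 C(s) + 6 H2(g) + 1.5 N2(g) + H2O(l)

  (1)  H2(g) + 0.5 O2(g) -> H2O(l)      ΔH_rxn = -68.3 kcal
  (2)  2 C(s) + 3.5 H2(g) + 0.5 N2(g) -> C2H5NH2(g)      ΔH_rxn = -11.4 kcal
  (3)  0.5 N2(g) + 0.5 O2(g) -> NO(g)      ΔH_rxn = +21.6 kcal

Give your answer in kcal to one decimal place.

(1) as written (H2O(l) already on the product side): -68.3 kcal
(2) reversed and × 2 (reverse to put C2H5NH2(g) on the reactant side; ×2 to match 2 C2H5NH2(g) in the target): (-2)·(-11.4) = +22.8 kcal
(3) reversed (NO(g) must end up as a reactant): -21.6 kcal
Combining the equations, ΔH_rxn = (-68.3) + (+22.8) + (-21.6) = -67.1 kcal

ΔH_rxn = -67.1 kcal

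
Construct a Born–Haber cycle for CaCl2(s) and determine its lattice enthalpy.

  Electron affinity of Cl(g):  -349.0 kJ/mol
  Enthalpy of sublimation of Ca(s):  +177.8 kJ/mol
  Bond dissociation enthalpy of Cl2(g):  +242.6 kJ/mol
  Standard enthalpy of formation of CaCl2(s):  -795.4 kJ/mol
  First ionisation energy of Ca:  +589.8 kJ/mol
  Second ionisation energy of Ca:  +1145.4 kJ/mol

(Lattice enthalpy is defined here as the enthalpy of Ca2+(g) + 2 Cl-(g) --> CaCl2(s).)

ΔHf° = 1·ΔHsub + 1·(ΣIE) + 1·D(Cl2) + 2·EA + U
-795.4 = 1·(+177.8) + 1·(+1735.2) + 1·(+242.6) + 2·(-349.0) + U
U = -795.4 − (+1457.6) = -2253.0 kJ/mol

U = -2253.0 kJ/mol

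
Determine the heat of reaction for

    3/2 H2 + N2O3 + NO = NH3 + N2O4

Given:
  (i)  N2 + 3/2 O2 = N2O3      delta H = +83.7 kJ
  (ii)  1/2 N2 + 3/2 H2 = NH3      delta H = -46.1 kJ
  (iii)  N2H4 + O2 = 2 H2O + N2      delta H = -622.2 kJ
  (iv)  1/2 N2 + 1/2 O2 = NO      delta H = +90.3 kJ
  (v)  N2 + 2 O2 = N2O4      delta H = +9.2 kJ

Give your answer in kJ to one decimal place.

(i) reversed (reverse to put N2O3 on the reactant side): -83.7 kJ
(ii) as written (NH3 already on the product side): -46.1 kJ
(iii): not needed (N2H4 appears nowhere else).
(iv) reversed (NO must end up as a reactant): -90.3 kJ
(v) as written (N2O4 already on the product side): +9.2 kJ
By Hess's law, delta H = (-1)·(+83.7) + (1)·(-46.1) + (-1)·(+90.3) + (1)·(+9.2) = -210.9 kJ

delta H = -210.9 kJ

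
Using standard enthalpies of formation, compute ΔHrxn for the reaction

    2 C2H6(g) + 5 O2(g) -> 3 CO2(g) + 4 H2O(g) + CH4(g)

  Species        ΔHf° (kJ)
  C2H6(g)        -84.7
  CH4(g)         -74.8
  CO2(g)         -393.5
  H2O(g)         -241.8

Products: 3·(-393.5) + 4·(-241.8) + 1·(-74.8) = -2222.5
Reactants: 2·(-84.7) + 5·(+0.0) = -169.4
ΔHrxn = (-2222.5) − (-169.4) = -2053.1 kJ

ΔHrxn = -2053.1 kJ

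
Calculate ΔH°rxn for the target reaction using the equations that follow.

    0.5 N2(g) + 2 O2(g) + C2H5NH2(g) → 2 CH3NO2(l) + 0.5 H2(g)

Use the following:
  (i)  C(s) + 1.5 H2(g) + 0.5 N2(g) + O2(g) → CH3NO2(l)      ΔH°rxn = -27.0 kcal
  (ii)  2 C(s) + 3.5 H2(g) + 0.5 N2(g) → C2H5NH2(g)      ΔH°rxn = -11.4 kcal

(i) × 2 (×2 to match 2 CH3NO2(l) in the target): (2)·(-27.0) = -54.0 kcal
(ii) reversed (C2H5NH2(g) must end up as a reactant): +11.4 kcal
ΔH°rxn = (-54.0) + (+11.4) = -42.6 kcal

ΔH°rxn = -42.6 kcal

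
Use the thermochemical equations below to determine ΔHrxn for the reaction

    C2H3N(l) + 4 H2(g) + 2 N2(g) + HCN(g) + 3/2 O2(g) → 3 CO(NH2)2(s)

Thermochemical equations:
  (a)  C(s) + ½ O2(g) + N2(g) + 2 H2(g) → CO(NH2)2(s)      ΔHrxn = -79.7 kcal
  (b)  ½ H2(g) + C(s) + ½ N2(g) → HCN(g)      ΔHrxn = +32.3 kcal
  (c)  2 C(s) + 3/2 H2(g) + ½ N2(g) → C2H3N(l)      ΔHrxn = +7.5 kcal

ΔHrxn = -278.9 kcal

(a) × 3 (×3 to match 3 CO(NH2)2(s) in the target): (3)·(-79.7) = -239.1 kcal
(b) reversed (HCN(g) must end up as a reactant): -32.3 kcal
(c) reversed (C2H3N(l) must end up as a reactant): -7.5 kcal
ΔHrxn = (-239.1) + (-32.3) + (-7.5) = -278.9 kcal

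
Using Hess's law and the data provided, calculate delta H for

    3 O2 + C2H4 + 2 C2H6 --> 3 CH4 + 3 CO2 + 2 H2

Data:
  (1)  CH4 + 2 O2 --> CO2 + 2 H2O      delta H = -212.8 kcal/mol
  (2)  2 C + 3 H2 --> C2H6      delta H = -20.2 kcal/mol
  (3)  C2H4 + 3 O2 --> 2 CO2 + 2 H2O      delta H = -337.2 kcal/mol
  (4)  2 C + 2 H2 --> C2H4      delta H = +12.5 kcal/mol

delta H = -307.8 kcal/mol

(1) reversed and × 3 (CH4 must end up as a product; ×3 to match 3 CH4 in the target): (-3)·(-212.8) = +638.4 kcal/mol
(2) reversed and × 2 (reverse to put C2H6 on the reactant side; ×2 to match 2 C2H6 in the target): (-2)·(-20.2) = +40.4 kcal/mol
(3) × 3: (3)·(-337.2) = -1011.6 kcal/mol
(4) × 2: (2)·(+12.5) = +25.0 kcal/mol
delta H = (-3)·(-212.8) + (-2)·(-20.2) + (3)·(-337.2) + (2)·(+12.5) = -307.8 kcal/mol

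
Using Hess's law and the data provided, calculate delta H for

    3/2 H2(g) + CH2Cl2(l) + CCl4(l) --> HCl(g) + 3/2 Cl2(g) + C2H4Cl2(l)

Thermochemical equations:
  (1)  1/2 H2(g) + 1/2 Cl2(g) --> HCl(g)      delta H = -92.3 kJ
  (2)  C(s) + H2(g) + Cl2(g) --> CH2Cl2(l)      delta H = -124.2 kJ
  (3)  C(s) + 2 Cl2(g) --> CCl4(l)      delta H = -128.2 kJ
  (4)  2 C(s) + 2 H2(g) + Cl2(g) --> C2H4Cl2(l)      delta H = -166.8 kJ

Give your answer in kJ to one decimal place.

delta H = -6.7 kJ

(1) as written: -92.3 kJ
(2) reversed: +124.2 kJ
(3) reversed: +128.2 kJ
(4) as written: -166.8 kJ
Since enthalpy is a state function, delta H = (-92.3) + (+124.2) + (+128.2) + (-166.8) = -6.7 kJ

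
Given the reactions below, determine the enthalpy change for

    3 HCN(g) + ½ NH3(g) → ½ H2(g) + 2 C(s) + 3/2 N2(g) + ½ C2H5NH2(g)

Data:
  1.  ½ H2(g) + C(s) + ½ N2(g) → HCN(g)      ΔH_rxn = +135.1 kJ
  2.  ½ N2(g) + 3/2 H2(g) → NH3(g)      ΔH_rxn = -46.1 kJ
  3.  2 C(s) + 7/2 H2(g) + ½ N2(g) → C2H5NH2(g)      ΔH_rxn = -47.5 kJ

eq. 1 reversed and × 3: (-3)·(+135.1) = -405.3 kJ
eq. 2 reversed and × 1/2: (-1/2)·(-46.1) = +23.05 kJ
eq. 3 × 1/2: (1/2)·(-47.5) = -23.75 kJ
Summing the manipulated equations, ΔH_rxn = (-3)·(+135.1) + (-1/2)·(-46.1) + (1/2)·(-47.5) = -406.0 kJ

ΔH_rxn = -406.0 kJ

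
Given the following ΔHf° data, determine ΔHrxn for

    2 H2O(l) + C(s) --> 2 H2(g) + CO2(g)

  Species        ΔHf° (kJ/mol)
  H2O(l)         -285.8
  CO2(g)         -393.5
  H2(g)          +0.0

Products: 2·(+0.0) + 1·(-393.5) = -393.5
Reactants: 2·(-285.8) + 1·(+0.0) = -571.6
ΔHrxn = (-393.5) − (-571.6) = 178.1 kJ/mol

ΔHrxn = 178.1 kJ/mol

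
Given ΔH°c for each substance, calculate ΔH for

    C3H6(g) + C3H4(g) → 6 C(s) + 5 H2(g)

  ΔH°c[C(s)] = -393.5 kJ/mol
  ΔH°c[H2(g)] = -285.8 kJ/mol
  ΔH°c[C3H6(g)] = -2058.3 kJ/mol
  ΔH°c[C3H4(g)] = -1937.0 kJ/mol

With combustion enthalpies, reactants minus products:
= [1·(-2058.3) + 1·(-1937.0)] − [6·(-393.5) + 5·(-285.8)]
= -205.3 kJ/mol

ΔH = -205.3 kJ/mol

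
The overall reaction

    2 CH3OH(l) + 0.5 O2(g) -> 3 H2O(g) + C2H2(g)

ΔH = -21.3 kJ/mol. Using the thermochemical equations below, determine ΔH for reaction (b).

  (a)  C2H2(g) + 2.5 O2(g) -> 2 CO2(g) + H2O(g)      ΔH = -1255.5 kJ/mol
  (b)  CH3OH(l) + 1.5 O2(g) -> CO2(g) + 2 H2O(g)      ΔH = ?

(a) reversed (C2H2(g) must end up as a product): +1255.5 kJ/mol
(b) × 2 (×2 to match 2 CH3OH(l) in the target): contributes 2·x
-21.3 = (+1255.5) + 2·x
x = (-21.3 − (+1255.5)) / (2) = -638.4 kJ/mol

ΔH = -638.4 kJ/mol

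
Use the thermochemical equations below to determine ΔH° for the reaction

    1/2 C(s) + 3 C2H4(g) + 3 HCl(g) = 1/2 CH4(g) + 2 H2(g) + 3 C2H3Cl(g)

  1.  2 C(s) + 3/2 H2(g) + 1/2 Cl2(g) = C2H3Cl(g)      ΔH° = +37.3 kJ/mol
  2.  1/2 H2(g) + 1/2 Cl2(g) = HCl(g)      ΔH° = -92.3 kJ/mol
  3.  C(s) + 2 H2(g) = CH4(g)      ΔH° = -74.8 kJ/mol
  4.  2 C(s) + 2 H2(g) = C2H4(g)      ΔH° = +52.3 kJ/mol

ΔH° = 194.5 kJ/mol

eq. 1 × 3 (scale by 3 for the 3 C2H3Cl(g)): (3)·(+37.3) = +111.9 kJ/mol
eq. 2 reversed and × 3 (HCl(g) must end up as a reactant; ×3 to match 3 HCl(g) in the target): (-3)·(-92.3) = +276.9 kJ/mol
eq. 3 × 1/2 (×1/2 to match 1/2 CH4(g) in the target): (1/2)·(-74.8) = -37.4 kJ/mol
eq. 4 reversed and × 3 (reverse to put C2H4(g) on the reactant side; ×3 to match 3 C2H4(g) in the target): (-3)·(+52.3) = -156.9 kJ/mol
By Hess's law, ΔH° = (+111.9) + (+276.9) + (-37.4) + (-156.9) = 194.5 kJ/mol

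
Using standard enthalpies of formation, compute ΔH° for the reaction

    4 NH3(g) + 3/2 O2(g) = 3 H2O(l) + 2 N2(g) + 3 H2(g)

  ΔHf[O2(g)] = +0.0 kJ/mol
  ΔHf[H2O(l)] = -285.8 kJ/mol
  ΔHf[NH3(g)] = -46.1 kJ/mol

ΔH° = -673.0 kJ/mol

ΔH°rxn = Σ nΔHf°(products) − Σ nΔHf°(reactants).
Products: 3·(-285.8) + 2·(+0.0) + 3·(+0.0) = -857.4
Reactants: 4·(-46.1) + 3/2·(+0.0) = -184.4
ΔH° = (-857.4) − (-184.4) = -673.0 kJ/mol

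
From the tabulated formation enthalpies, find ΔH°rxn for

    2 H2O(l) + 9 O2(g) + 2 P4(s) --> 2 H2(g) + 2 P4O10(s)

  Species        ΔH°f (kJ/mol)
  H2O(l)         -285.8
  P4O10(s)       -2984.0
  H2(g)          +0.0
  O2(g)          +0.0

ΔH°rxn = -5396.4 kJ/mol

Products: 2·(+0.0) + 2·(-2984.0) = -5968.0
Reactants: 2·(-285.8) + 9·(+0.0) + 2·(+0.0) = -571.6
ΔH°rxn = (-5968.0) − (-571.6) = -5396.4 kJ/mol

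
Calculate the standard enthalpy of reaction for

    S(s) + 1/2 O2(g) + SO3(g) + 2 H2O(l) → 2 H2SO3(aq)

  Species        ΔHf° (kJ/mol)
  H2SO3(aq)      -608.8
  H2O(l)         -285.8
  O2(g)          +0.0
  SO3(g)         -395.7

ΔH°rxn = Σ nΔHf°(products) − Σ nΔHf°(reactants).
Products: 2·(-608.8) = -1217.6
Reactants: 1·(+0.0) + 1/2·(+0.0) + 1·(-395.7) + 2·(-285.8) = -967.3
ΔH°rxn = (-1217.6) − (-967.3) = -250.3 kJ/mol

ΔH°rxn = -250.3 kJ/mol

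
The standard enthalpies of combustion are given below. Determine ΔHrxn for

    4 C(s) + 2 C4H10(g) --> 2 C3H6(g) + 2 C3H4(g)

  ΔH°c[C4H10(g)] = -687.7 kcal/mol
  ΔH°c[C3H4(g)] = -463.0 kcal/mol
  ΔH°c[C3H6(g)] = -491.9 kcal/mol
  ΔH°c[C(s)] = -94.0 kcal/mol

ΔHrxn = 158.4 kcal/mol

With combustion enthalpies, reactants minus products:
= [4·(-94.0) + 2·(-687.7)] − [2·(-491.9) + 2·(-463.0)]
= 158.4 kcal/mol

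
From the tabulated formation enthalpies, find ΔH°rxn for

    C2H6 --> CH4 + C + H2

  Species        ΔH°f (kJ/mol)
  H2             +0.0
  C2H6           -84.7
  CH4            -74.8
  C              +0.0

Products: 1·(-74.8) + 1·(+0.0) + 1·(+0.0) = -74.8
Reactants: 1·(-84.7) = -84.7
ΔH°rxn = (-74.8) − (-84.7) = 9.9 kJ/mol

ΔH°rxn = 9.9 kJ/mol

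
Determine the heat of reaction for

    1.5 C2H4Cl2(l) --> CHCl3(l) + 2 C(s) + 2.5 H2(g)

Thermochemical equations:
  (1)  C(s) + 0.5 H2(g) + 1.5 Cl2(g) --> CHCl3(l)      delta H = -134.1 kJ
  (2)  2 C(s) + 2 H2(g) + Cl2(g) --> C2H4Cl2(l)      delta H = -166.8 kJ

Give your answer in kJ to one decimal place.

delta H = 116.1 kJ

(1) as written (CHCl3(l) already on the product side): -134.1 kJ
(2) reversed and × 3/2 (reverse to put C2H4Cl2(l) on the reactant side; scale by 3/2 for the 3/2 C2H4Cl2(l)): (-3/2)·(-166.8) = +250.2 kJ
delta H = (1)·(-134.1) + (-3/2)·(-166.8) = 116.1 kJ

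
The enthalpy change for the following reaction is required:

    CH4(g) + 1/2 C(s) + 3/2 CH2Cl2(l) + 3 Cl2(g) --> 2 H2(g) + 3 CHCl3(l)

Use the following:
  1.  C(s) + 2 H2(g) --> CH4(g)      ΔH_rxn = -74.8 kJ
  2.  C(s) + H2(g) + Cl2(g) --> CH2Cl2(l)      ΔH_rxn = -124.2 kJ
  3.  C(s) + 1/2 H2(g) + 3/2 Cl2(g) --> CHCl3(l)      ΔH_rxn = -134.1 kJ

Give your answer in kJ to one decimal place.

eq. 1 reversed (CH4(g) must end up as a reactant): +74.8 kJ
eq. 2 reversed and × 3/2 (reverse to put CH2Cl2(l) on the reactant side; ×3/2 to match 3/2 CH2Cl2(l) in the target): (-3/2)·(-124.2) = +186.3 kJ
eq. 3 × 3 (×3 to match 3 CHCl3(l) in the target): (3)·(-134.1) = -402.3 kJ
ΔH_rxn = (-1)·(-74.8) + (-3/2)·(-124.2) + (3)·(-134.1) = -141.2 kJ

ΔH_rxn = -141.2 kJ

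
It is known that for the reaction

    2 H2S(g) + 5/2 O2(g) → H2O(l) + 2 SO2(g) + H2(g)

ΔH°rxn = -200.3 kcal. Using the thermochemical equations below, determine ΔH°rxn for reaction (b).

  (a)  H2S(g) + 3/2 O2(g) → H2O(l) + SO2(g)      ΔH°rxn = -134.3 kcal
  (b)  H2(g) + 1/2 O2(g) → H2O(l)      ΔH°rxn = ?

ΔH°rxn = -68.3 kcal

(a) × 2: (2)·(-134.3) = -268.6 kcal
(b) reversed: contributes −x
-200.3 = (-268.6) − x
x = (-200.3 − (-268.6)) / (-1) = -68.3 kcal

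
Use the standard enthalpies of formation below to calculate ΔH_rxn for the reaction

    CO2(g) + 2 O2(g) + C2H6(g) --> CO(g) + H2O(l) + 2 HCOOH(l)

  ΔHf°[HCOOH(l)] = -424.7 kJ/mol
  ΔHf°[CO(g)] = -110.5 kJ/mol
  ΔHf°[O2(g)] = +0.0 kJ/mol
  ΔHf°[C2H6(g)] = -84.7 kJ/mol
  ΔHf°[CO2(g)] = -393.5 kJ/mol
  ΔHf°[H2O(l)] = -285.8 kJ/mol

ΔH_rxn = -767.5 kJ/mol

Products: 1·(-110.5) + 1·(-285.8) + 2·(-424.7) = -1245.7
Reactants: 1·(-393.5) + 2·(+0.0) + 1·(-84.7) = -478.2
ΔH_rxn = (-1245.7) − (-478.2) = -767.5 kJ/mol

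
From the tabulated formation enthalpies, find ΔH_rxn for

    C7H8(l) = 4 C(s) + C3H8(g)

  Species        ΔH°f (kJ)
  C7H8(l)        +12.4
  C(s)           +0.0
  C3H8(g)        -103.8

Products: 4·(+0.0) + 1·(-103.8) = -103.8
Reactants: 1·(+12.4) = +12.4
ΔH_rxn = (-103.8) − (+12.4) = -116.2 kJ

ΔH_rxn = -116.2 kJ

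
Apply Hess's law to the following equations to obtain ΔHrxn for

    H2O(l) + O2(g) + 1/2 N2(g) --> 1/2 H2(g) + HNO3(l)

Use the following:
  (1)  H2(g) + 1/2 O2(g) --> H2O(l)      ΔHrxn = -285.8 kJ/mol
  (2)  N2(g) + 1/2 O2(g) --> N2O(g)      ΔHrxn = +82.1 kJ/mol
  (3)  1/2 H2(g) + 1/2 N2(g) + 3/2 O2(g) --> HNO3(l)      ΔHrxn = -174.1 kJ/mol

ΔHrxn = 111.7 kJ/mol

(1) reversed (H2O(l) must end up as a reactant): +285.8 kJ/mol
(2): not needed (N2O(g) appears nowhere else).
(3) as written (HNO3(l) already on the product side): -174.1 kJ/mol
ΔHrxn = (+285.8) + (-174.1) = 111.7 kJ/mol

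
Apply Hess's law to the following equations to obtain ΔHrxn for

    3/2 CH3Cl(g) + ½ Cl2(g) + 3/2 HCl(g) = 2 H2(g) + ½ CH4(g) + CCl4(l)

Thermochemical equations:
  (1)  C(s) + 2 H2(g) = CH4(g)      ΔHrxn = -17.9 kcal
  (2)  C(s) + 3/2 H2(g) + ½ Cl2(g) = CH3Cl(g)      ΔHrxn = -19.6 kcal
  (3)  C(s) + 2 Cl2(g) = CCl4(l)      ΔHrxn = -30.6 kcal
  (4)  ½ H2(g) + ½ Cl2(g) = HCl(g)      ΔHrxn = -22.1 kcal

ΔHrxn = 23.0 kcal

(1) × 1/2: (1/2)·(-17.9) = -8.95 kcal
(2) reversed and × 3/2: (-3/2)·(-19.6) = +29.4 kcal
(3) as written: -30.6 kcal
(4) reversed and × 3/2: (-3/2)·(-22.1) = +33.15 kcal
Summing the manipulated equations, ΔHrxn = (1/2)·(-17.9) + (-3/2)·(-19.6) + (1)·(-30.6) + (-3/2)·(-22.1) = 23.0 kcal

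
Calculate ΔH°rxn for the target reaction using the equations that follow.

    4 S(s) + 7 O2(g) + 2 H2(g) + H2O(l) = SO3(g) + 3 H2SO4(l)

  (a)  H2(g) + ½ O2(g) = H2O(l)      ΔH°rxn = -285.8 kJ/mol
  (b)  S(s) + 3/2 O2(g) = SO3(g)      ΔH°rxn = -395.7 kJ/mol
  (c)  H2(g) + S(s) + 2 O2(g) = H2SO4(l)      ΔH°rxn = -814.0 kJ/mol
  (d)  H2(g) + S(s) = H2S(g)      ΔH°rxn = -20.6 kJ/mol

(a) reversed (H2O(l) must end up as a reactant): +285.8 kJ/mol
(b) as written (SO3(g) already on the product side): -395.7 kJ/mol
(c) × 3 (scale by 3 for the 3 H2SO4(l)): (3)·(-814.0) = -2442.0 kJ/mol
(d): not needed (H2S(g) appears nowhere else).
Combining the equations, ΔH°rxn = (-1)·(-285.8) + (1)·(-395.7) + (3)·(-814.0) = -2551.9 kJ/mol

ΔH°rxn = -2551.9 kJ/mol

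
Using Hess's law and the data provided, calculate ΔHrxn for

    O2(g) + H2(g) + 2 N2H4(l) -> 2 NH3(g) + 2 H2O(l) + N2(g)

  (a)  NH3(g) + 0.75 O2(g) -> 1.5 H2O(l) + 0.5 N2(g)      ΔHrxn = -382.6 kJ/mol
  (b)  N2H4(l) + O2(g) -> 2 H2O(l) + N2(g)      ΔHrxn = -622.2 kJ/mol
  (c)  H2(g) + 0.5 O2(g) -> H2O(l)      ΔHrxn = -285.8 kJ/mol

ΔHrxn = -765.0 kJ/mol

(a) reversed and × 2: (-2)·(-382.6) = +765.2 kJ/mol
(b) × 2: (2)·(-622.2) = -1244.4 kJ/mol
(c) as written: -285.8 kJ/mol
ΔHrxn = (-2)·(-382.6) + (2)·(-622.2) + (1)·(-285.8) = -765.0 kJ/mol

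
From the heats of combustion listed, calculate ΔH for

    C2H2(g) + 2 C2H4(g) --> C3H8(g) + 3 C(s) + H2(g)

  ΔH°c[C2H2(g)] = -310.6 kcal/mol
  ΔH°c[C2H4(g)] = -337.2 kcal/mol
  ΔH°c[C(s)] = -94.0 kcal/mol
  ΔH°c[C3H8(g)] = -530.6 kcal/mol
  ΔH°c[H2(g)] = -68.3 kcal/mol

Using ΔH = Σ nΔHc°(reactants) − Σ nΔHc°(products):
= [1·(-310.6) + 2·(-337.2)] − [1·(-530.6) + 3·(-94.0) + 1·(-68.3)]
= -104.1 kcal/mol

ΔH = -104.1 kcal/mol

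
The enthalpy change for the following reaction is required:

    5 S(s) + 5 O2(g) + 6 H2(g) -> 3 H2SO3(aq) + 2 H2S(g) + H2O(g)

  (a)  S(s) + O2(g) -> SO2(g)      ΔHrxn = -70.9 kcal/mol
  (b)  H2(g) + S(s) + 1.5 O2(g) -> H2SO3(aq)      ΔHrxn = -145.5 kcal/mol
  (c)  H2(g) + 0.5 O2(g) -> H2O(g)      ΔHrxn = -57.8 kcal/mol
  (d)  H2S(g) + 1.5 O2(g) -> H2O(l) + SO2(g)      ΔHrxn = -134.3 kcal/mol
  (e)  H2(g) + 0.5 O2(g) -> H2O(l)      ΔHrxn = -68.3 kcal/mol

(a) × 2: (2)·(-70.9) = -141.8 kcal/mol
(b) × 3 (×3 to match 3 H2SO3(aq) in the target): (3)·(-145.5) = -436.5 kcal/mol
(c) as written (H2O(g) already on the product side): -57.8 kcal/mol
(d) reversed and × 2 (H2S(g) must end up as a product; scale by 2 for the 2 H2S(g)): (-2)·(-134.3) = +268.6 kcal/mol
(e) × 2: (2)·(-68.3) = -136.6 kcal/mol
Combining the equations, ΔHrxn = (2)·(-70.9) + (3)·(-145.5) + (1)·(-57.8) + (-2)·(-134.3) + (2)·(-68.3) = -504.1 kcal/mol

ΔHrxn = -504.1 kcal/mol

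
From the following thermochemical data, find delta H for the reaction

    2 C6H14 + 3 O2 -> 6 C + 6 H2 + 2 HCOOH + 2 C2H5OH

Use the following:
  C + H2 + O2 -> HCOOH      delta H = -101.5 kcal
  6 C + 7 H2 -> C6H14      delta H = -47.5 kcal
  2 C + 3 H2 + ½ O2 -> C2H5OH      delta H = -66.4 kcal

equation 1 × 2: (2)·(-101.5) = -203.0 kcal
equation 2 reversed and × 2: (-2)·(-47.5) = +95.0 kcal
equation 3 × 2: (2)·(-66.4) = -132.8 kcal
delta H = (-203.0) + (+95.0) + (-132.8) = -240.8 kcal

delta H = -240.8 kcal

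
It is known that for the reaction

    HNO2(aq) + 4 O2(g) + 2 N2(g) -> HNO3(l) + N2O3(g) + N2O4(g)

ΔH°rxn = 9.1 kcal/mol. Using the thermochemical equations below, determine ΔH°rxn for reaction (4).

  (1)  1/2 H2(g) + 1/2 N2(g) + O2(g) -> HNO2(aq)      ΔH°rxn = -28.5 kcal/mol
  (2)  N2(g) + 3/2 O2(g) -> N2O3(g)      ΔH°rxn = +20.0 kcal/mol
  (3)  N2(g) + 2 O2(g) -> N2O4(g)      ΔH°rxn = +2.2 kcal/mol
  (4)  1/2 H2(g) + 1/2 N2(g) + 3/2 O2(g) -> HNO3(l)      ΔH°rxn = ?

ΔH°rxn = -41.6 kcal/mol

(1) reversed (HNO2(aq) must end up as a reactant): +28.5 kcal/mol
(2) as written (N2O3(g) already on the product side): +20.0 kcal/mol
(3) as written (N2O4(g) already on the product side): +2.2 kcal/mol
(4) as written (HNO3(l) already on the product side): contributes x
+9.1 = (+28.5) + (+20.0) + (+2.2) + x
x = (+9.1 − (+50.7)) / (1) = -41.6 kcal/mol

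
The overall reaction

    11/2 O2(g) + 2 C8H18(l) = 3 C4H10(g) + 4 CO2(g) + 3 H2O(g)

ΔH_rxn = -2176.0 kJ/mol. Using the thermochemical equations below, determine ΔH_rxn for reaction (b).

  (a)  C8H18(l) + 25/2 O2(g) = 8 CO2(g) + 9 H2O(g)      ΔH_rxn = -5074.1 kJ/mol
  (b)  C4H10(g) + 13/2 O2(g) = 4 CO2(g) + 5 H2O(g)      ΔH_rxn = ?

ΔH_rxn = -2657.4 kJ/mol

(a) × 2: (2)·(-5074.1) = -10148.2 kJ/mol
(b) reversed and × 3: contributes −3·x
-2176.0 = (-10148.2) − 3·x
x = (-2176.0 − (-10148.2)) / (-3) = -2657.4 kJ/mol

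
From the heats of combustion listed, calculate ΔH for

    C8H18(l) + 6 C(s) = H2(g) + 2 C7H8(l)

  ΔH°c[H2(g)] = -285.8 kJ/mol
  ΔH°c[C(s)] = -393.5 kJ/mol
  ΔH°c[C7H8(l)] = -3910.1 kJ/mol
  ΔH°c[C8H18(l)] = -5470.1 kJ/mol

Using ΔH = Σ nΔHc°(reactants) − Σ nΔHc°(products):
= [1·(-5470.1) + 6·(-393.5)] − [1·(-285.8) + 2·(-3910.1)]
= 274.9 kJ/mol

ΔH = 274.9 kJ/mol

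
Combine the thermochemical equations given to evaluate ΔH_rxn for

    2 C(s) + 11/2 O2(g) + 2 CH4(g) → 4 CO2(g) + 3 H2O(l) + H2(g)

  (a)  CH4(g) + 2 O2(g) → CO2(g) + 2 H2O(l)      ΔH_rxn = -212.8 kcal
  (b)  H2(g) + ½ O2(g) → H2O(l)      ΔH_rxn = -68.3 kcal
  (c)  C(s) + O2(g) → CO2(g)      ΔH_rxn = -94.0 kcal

ΔH_rxn = -545.3 kcal

(a) × 2: (2)·(-212.8) = -425.6 kcal
(b) reversed: +68.3 kcal
(c) × 2: (2)·(-94.0) = -188.0 kcal
ΔH_rxn = (2)·(-212.8) + (-1)·(-68.3) + (2)·(-94.0) = -545.3 kcal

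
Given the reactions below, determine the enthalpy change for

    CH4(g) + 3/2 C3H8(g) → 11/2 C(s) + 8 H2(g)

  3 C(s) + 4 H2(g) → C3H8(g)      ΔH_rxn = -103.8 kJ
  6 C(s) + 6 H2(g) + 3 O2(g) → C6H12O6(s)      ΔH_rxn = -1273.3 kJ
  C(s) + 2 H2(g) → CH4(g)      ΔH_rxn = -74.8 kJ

ΔH_rxn = 230.5 kJ

equation 1 reversed and × 3/2 (reverse to put C3H8(g) on the reactant side; scale by 3/2 for the 3/2 C3H8(g)): (-3/2)·(-103.8) = +155.7 kJ
equation 2: not needed (O2(g) appears nowhere else).
equation 3 reversed (reverse to put CH4(g) on the reactant side): +74.8 kJ
Summing the manipulated equations, ΔH_rxn = (-3/2)·(-103.8) + (-1)·(-74.8) = 230.5 kJ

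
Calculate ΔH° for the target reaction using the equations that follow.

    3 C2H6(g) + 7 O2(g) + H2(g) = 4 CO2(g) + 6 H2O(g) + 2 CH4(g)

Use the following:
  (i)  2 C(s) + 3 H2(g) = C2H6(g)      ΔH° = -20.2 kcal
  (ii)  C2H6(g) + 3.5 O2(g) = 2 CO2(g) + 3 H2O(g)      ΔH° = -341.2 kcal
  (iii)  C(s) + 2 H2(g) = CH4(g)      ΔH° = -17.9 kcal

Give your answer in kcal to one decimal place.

(i) reversed: +20.2 kcal
(ii) × 2 (scale by 2 for the 4 CO2(g)): (2)·(-341.2) = -682.4 kcal
(iii) × 2 (×2 to match 2 CH4(g) in the target): (2)·(-17.9) = -35.8 kcal
ΔH° = (-1)·(-20.2) + (2)·(-341.2) + (2)·(-17.9) = -698.0 kcal

ΔH° = -698.0 kcal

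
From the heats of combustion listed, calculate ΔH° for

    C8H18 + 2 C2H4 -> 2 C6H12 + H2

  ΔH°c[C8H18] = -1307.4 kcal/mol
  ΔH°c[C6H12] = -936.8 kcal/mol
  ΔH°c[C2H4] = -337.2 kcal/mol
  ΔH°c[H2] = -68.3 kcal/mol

ΔH° = -39.9 kcal/mol

With combustion enthalpies, reactants minus products:
= [1·(-1307.4) + 2·(-337.2)] − [2·(-936.8) + 1·(-68.3)]
= -39.9 kcal/mol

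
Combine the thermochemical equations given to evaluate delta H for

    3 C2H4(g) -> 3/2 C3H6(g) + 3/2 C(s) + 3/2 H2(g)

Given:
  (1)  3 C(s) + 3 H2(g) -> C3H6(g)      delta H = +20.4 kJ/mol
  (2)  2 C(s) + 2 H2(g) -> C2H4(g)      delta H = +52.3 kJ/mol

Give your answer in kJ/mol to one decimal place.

(1) × 3/2 (×3/2 to match 3/2 C3H6(g) in the target): (3/2)·(+20.4) = +30.6 kJ/mol
(2) reversed and × 3 (reverse to put C2H4(g) on the reactant side; scale by 3 for the 3 C2H4(g)): (-3)·(+52.3) = -156.9 kJ/mol
Since enthalpy is a state function, delta H = (3/2)·(+20.4) + (-3)·(+52.3) = -126.3 kJ/mol

delta H = -126.3 kJ/mol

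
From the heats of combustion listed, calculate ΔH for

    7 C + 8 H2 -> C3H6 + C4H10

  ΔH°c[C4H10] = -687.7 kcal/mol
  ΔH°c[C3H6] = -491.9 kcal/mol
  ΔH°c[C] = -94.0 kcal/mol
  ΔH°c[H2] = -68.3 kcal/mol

ΔH = -24.8 kcal/mol

With combustion enthalpies, reactants minus products:
= [7·(-94.0) + 8·(-68.3)] − [1·(-491.9) + 1·(-687.7)]
= -24.8 kcal/mol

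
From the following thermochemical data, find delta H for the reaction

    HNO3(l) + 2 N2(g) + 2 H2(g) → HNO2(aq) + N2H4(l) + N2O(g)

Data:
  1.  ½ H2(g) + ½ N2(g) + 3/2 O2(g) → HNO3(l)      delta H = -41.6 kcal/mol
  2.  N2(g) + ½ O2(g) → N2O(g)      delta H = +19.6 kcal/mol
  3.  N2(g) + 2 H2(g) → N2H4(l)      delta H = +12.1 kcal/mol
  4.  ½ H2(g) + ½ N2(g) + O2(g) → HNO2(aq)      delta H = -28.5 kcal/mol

eq. 1 reversed: +41.6 kcal/mol
eq. 2 as written: +19.6 kcal/mol
eq. 3 as written: +12.1 kcal/mol
eq. 4 as written: -28.5 kcal/mol
Since enthalpy is a state function, delta H = (+41.6) + (+19.6) + (+12.1) + (-28.5) = 44.8 kcal/mol

delta H = 44.8 kcal/mol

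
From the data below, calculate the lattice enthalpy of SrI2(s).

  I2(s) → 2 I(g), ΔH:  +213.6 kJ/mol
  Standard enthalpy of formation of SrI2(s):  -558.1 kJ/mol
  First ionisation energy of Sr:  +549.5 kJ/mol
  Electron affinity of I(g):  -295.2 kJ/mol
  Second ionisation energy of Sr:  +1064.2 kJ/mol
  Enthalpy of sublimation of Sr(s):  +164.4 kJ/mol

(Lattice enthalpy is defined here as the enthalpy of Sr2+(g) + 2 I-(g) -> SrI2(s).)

ΔHf° = 1·ΔHsub + 1·(ΣIE) + 1·D(I2) + 2·EA + U
-558.1 = 1·(+164.4) + 1·(+1613.7) + 1·(+213.6) + 2·(-295.2) + U
U = -558.1 − (+1401.3) = -1959.4 kJ/mol

U = -1959.4 kJ/mol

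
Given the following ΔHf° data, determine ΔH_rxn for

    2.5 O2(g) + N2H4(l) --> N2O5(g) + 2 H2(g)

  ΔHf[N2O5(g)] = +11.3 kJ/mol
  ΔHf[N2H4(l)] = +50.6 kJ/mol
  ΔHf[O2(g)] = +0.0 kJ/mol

ΔH°rxn = Σ nΔHf°(products) − Σ nΔHf°(reactants).
Products: 1·(+11.3) + 2·(+0.0) = +11.3
Reactants: 5/2·(+0.0) + 1·(+50.6) = +50.6
ΔH_rxn = (+11.3) − (+50.6) = -39.3 kJ/mol

ΔH_rxn = -39.3 kJ/mol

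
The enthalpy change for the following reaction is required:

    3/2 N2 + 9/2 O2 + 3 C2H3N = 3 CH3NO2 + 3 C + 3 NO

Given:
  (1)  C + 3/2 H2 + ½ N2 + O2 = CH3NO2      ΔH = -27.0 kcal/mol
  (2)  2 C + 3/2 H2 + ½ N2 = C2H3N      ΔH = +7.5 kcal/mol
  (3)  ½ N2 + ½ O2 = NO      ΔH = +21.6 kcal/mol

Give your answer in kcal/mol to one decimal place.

(1) × 3 (scale by 3 for the 3 CH3NO2): (3)·(-27.0) = -81.0 kcal/mol
(2) reversed and × 3 (C2H3N must end up as a reactant; ×3 to match 3 C2H3N in the target): (-3)·(+7.5) = -22.5 kcal/mol
(3) × 3 (scale by 3 for the 3 NO): (3)·(+21.6) = +64.8 kcal/mol
ΔH = (3)·(-27.0) + (-3)·(+7.5) + (3)·(+21.6) = -38.7 kcal/mol

ΔH = -38.7 kcal/mol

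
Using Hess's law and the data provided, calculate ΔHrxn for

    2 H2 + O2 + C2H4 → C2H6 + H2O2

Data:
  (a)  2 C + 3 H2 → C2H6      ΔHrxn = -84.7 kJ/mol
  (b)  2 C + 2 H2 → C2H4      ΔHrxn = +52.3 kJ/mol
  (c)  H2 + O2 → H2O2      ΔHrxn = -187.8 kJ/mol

ΔHrxn = -324.8 kJ/mol

(a) as written: -84.7 kJ/mol
(b) reversed: -52.3 kJ/mol
(c) as written: -187.8 kJ/mol
ΔHrxn = (1)·(-84.7) + (-1)·(+52.3) + (1)·(-187.8) = -324.8 kJ/mol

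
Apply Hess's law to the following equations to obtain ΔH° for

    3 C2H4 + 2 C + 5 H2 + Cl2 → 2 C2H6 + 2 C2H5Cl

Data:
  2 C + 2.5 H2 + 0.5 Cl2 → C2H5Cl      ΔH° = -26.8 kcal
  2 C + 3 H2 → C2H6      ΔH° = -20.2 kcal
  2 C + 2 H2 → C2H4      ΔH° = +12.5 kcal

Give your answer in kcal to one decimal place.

ΔH° = -131.5 kcal

equation 1 × 2 (×2 to match 2 C2H5Cl in the target): (2)·(-26.8) = -53.6 kcal
equation 2 × 2 (×2 to match 2 C2H6 in the target): (2)·(-20.2) = -40.4 kcal
equation 3 reversed and × 3 (C2H4 must end up as a reactant; ×3 to match 3 C2H4 in the target): (-3)·(+12.5) = -37.5 kcal
ΔH° = (2)·(-26.8) + (2)·(-20.2) + (-3)·(+12.5) = -131.5 kcal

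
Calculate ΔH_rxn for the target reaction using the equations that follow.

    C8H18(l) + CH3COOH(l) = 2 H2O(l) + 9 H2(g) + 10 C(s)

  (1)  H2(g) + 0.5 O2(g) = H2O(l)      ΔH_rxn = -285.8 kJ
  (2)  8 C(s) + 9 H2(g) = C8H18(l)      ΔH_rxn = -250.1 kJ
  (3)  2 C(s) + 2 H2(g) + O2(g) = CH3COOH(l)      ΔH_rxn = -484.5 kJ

(1) × 2: (2)·(-285.8) = -571.6 kJ
(2) reversed: +250.1 kJ
(3) reversed: +484.5 kJ
By Hess's law, ΔH_rxn = (-571.6) + (+250.1) + (+484.5) = 163.0 kJ

ΔH_rxn = 163.0 kJ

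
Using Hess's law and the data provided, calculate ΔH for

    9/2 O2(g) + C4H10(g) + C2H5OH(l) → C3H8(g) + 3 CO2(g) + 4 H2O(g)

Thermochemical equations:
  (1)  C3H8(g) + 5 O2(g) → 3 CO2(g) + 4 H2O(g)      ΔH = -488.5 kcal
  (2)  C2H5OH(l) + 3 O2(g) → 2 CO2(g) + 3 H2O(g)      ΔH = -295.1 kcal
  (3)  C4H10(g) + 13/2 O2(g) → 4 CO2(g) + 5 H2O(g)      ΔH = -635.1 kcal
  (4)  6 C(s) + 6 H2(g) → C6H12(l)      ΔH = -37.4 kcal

ΔH = -441.7 kcal

(1) reversed: +488.5 kcal
(2) as written: -295.1 kcal
(3) as written: -635.1 kcal
(4): not needed.
By Hess's law, ΔH = (-1)·(-488.5) + (1)·(-295.1) + (1)·(-635.1) = -441.7 kcal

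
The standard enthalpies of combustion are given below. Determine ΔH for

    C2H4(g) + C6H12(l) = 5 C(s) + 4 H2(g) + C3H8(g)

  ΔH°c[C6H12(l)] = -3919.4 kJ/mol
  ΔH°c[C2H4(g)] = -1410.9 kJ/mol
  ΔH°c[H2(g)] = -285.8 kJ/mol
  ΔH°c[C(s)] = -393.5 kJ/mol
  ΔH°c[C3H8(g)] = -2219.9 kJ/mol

ΔH = 0.3 kJ/mol

With combustion enthalpies, reactants minus products:
= [1·(-1410.9) + 1·(-3919.4)] − [5·(-393.5) + 4·(-285.8) + 1·(-2219.9)]
= 0.3 kJ/mol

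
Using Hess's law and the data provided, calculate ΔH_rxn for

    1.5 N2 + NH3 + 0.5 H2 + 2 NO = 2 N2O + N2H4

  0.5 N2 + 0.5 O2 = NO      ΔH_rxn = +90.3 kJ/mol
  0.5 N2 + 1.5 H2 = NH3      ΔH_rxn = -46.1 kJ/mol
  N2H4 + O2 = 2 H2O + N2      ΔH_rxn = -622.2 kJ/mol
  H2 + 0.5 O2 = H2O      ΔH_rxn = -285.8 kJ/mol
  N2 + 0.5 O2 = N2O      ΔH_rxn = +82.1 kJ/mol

equation 1 reversed and × 2: (-2)·(+90.3) = -180.6 kJ/mol
equation 2 reversed: +46.1 kJ/mol
equation 3 reversed: +622.2 kJ/mol
equation 4 × 2: (2)·(-285.8) = -571.6 kJ/mol
equation 5 × 2: (2)·(+82.1) = +164.2 kJ/mol
ΔH_rxn = (-2)·(+90.3) + (-1)·(-46.1) + (-1)·(-622.2) + (2)·(-285.8) + (2)·(+82.1) = 80.3 kJ/mol

ΔH_rxn = 80.3 kJ/mol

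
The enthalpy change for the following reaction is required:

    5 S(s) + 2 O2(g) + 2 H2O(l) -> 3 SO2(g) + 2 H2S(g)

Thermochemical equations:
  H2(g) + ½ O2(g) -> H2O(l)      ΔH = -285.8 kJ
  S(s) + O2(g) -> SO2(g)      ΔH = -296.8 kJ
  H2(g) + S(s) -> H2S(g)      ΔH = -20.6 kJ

ΔH = -360.0 kJ

equation 1 reversed and × 2: (-2)·(-285.8) = +571.6 kJ
equation 2 × 3: (3)·(-296.8) = -890.4 kJ
equation 3 × 2: (2)·(-20.6) = -41.2 kJ
ΔH = (+571.6) + (-890.4) + (-41.2) = -360.0 kJ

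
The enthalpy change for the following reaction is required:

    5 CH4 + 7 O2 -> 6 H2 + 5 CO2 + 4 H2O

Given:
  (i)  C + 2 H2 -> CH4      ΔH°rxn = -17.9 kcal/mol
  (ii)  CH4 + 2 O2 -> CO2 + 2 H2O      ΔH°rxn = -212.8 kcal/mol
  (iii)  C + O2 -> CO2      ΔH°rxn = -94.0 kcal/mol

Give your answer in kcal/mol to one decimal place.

(i) reversed and × 3 (reverse to put H2 on the product side; scale by 3 for the 6 H2): (-3)·(-17.9) = +53.7 kcal/mol
(ii) × 2 (×2 to match 4 H2O in the target): (2)·(-212.8) = -425.6 kcal/mol
(iii) × 3: (3)·(-94.0) = -282.0 kcal/mol
ΔH°rxn = (-3)·(-17.9) + (2)·(-212.8) + (3)·(-94.0) = -653.9 kcal/mol

ΔH°rxn = -653.9 kcal/mol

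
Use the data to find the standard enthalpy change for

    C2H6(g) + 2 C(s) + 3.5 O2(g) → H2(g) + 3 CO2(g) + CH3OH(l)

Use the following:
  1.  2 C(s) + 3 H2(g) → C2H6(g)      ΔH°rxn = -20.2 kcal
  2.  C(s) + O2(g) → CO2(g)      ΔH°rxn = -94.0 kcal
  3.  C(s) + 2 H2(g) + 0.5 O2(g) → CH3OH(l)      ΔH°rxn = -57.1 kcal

eq. 1 reversed: +20.2 kcal
eq. 2 × 3: (3)·(-94.0) = -282.0 kcal
eq. 3 as written: -57.1 kcal
ΔH°rxn = (+20.2) + (-282.0) + (-57.1) = -318.9 kcal

ΔH°rxn = -318.9 kcal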